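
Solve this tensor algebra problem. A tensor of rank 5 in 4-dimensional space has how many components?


The number of components of a rank-r tensor in d dimensions is d^r.
Here d = 4 and r = 5.
4^5 = 1024

1024


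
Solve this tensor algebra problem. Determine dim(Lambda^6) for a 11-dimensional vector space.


The dimension of the space of p-forms on an n-dimensional space is C(n, p).
n = 11, p = 6
C(11, 6) = 11! / (6! * 5!) = 462

462


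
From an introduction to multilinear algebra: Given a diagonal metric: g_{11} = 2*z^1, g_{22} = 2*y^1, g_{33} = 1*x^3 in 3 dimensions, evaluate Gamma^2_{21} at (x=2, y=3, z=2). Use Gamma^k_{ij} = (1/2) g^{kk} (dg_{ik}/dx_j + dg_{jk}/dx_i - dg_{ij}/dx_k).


For a diagonal metric, Gamma^k_{ij} = (1/2) g^{kk} (dg_{ik}/dx_j + dg_{jk}/dx_i - dg_{ij}/dx_k).
The metric is diagonal, so g_{ab} = 0 for a != b.
At the given point: g_{11} = 4, g_{22} = 6, g_{33} = 8
g^{22} = 1/6
dg_{22}/dx_1 = dg_{22}/dx_1 = 0
dg_{12}/dx_2 = 0 (off-diagonal)
dg_{21}/dx_2 = 0 (off-diagonal)
Numerator = 0 + 0 - 0 = 0
Gamma^2_{21} = 0 / (2 * 6) = 0

0


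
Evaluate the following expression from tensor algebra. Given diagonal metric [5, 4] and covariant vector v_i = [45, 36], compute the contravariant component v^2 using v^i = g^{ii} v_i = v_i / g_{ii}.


To raise an index with a diagonal metric: v^i = v_i / g_{ii}.
For index 2: v_2 = 36, g_{22} = 4
v^2 = 36 / 4 = 9

9


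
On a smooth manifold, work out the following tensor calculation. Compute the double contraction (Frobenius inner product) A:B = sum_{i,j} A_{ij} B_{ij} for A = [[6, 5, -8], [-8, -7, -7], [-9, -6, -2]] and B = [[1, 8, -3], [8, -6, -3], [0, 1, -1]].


A:B = sum over all i,j of A_{ij} * B_{ij}.
Row 1: 6*1=6, 5*8=40, -8*-3=24 => row sum = 70
Row 2: -8*8=-64, -7*-6=42, -7*-3=21 => row sum = -1
Row 3: -9*0=0, -6*1=-6, -2*-1=2 => row sum = -4
Total = 70 + -1 + -4 = 65

65


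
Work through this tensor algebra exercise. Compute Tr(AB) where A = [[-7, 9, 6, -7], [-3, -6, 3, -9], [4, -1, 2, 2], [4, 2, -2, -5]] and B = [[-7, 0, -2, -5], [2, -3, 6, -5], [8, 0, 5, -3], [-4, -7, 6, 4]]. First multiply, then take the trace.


Tr(AB) = sum_i (AB)_{ii} where (AB)_{ii} = sum_k A_{ik} B_{ki}.
(AB)_{11} = -7*-7 + 9*2 + 6*8 + -7*-4 = 143
(AB)_{22} = -3*0 + -6*-3 + 3*0 + -9*-7 = 81
(AB)_{33} = 4*-2 + -1*6 + 2*5 + 2*6 = 8
(AB)_{44} = 4*-5 + 2*-5 + -2*-3 + -5*4 = -44
Tr(AB) = 143 + 81 + 8 + -44 = 188

188


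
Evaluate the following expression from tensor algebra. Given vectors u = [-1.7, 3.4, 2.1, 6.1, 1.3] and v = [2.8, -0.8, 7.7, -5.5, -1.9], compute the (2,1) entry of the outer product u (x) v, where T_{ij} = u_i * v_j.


The outer product entry T_{ij} = u_i * v_j.
We need i=2, j=1.
u_2 = 3.4, v_1 = 2.8
T_{2,1} = 3.4 * 2.8 = 9.52

9.52


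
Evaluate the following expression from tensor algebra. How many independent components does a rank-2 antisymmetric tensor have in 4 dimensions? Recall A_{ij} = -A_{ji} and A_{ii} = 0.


An antisymmetric rank-2 tensor satisfies A_{ij} = -A_{ji}, so diagonal entries are zero.
The independent components are the upper-triangular entries: C(n, 2) = n(n-1)/2.
n = 4
C(4, 2) = 4 * 3 / 2 = 12 / 2 = 6

6


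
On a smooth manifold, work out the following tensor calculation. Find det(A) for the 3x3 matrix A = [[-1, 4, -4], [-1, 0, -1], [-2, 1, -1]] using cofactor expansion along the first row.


Expanding along the first row, det(A) = a11*M_11 - a12*M_12 + a13*M_13, where M_1j is the (1,j) minor.
Minor M_11 = 0*-1 - -1*1 = 1
Minor M_12 = -1*-1 - -1*-2 = -1
Minor M_13 = -1*1 - 0*-2 = -1
det = -1*(1) - 4*(-1) + -4*(-1)
    = -1 - -4 + 4
    = 7

7


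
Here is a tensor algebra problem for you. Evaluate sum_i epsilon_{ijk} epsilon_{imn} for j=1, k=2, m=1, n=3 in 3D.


Using the identity: epsilon_{ijk} epsilon_{imn} = delta_{jm} delta_{kn} - delta_{jn} delta_{km}.
delta_{11} = 1
delta_{23} = 0
delta_{13} = 0
delta_{21} = 0
Result = 1 * 0 - 0 * 0 = 0 - 0 = 0

0


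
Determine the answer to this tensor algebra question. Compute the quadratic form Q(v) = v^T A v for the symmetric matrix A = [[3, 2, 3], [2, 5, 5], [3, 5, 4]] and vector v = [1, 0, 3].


First compute Av:
(Av)_1 = 3*1 + 2*0 + 3*3 = 12
(Av)_2 = 2*1 + 5*0 + 5*3 = 17
(Av)_3 = 3*1 + 5*0 + 4*3 = 15
Av = [12, 17, 15]
Then v^T (Av) = 1*12 + 0*17 + 3*15
= 12 + 0 + 45 = 57

57


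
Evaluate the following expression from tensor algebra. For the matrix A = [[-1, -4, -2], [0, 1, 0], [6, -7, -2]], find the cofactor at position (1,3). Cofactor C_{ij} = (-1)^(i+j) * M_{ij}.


To find cofactor C_{13}, delete row 1 and column 3.
The resulting 2x2 submatrix is: [[0, 1], [6, -7]]
Minor M_{13} = 0*-7 - 1*6
  = 0 - 6 = -6
Sign = (-1)^(1+3) = (-1)^4 = 1
Cofactor C_{13} = 1 * -6 = -6

-6


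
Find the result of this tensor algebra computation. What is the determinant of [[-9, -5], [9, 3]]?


For a 2x2 matrix [[a, b], [c, d]], det = a*d - b*c.
a = -9, b = -5, c = 9, d = 3
a*d = -9 * 3 = -27
b*c = -5 * 9 = -45
det = -27 - -45 = 18

18


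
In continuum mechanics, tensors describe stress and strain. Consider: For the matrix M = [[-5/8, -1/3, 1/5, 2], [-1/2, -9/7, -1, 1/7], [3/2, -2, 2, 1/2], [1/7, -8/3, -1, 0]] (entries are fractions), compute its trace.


The trace is the sum of diagonal entries.
Diagonal: M[1,1] = -5/8, M[2,2] = -9/7, M[3,3] = 2, M[4,4] = 0
Tr(M) = -5/8 + -9/7 + 2 + 0
Computing step by step:
After adding M[1,1]: -5/8
After adding M[2,2]: -107/56
After adding M[3,3]: 5/56
After adding M[4,4]: 5/56
Tr(M) = 5/56

5/56


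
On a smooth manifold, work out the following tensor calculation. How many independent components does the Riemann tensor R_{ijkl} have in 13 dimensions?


The Riemann tensor in d dimensions has d^2(d^2 - 1)/12 independent components.
d = 13, so d^2 = 169
d^2 - 1 = 168
d^2(d^2 - 1) = 169 * 168 = 28392
Divide by 12: 28392 / 12 = 2366

2366


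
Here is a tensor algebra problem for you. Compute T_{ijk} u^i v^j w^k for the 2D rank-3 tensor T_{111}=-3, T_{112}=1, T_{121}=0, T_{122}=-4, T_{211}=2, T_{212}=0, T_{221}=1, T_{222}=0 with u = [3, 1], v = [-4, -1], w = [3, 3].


S = sum over i,j,k of T_{ijk} u_i v_j w_k. Expanding all 8 terms:
T_{111}*u_1*v_1*w_1 = -3*3*-4*3 = 108  (running total: 108)
T_{112}*u_1*v_1*w_2 = 1*3*-4*3 = -36  (running total: 72)
T_{121}*u_1*v_2*w_1 = 0*3*-1*3 = 0  (running total: 72)
T_{122}*u_1*v_2*w_2 = -4*3*-1*3 = 36  (running total: 108)
T_{211}*u_2*v_1*w_1 = 2*1*-4*3 = -24  (running total: 84)
T_{212}*u_2*v_1*w_2 = 0*1*-4*3 = 0  (running total: 84)
T_{221}*u_2*v_2*w_1 = 1*1*-1*3 = -3  (running total: 81)
T_{222}*u_2*v_2*w_2 = 0*1*-1*3 = 0  (running total: 81)
S = 81

81


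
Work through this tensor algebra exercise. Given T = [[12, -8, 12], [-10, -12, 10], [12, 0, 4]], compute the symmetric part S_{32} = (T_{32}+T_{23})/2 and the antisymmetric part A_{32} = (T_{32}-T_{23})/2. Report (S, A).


T_{32} = 0
T_{23} = 10
S_{32} = (0 + 10)/2 = 10/2 = 5
A_{32} = (0 - 10)/2 = -10/2 = -5
Check: S + A = 5 + -5 = 0 = T_{32}.

(5, -5)


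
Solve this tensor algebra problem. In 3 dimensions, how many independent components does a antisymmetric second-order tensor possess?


A antisymmetric rank-2 tensor in d dimensions has d(d-1)/2 independent components.
d = 3
d(d-1)/2 = 3 * 2 / 2 = 6 / 2 = 3

3


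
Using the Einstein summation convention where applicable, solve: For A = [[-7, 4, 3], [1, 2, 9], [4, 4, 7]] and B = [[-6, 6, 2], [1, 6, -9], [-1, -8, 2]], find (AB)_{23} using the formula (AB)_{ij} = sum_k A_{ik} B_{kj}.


(AB)_{ij} = sum_k A_{ik} B_{kj}.
For i=2, j=3:
A_{21} * B_{13} = 1 * 2 = 2
A_{22} * B_{23} = 2 * -9 = -18
A_{23} * B_{33} = 9 * 2 = 18
Sum = 2 + -18 + 18 = 2

2


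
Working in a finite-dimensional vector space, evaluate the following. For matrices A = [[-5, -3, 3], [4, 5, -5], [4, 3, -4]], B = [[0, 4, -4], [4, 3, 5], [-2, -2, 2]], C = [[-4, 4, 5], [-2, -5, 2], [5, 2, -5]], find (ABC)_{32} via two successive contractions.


(ABC)_{32} = sum_m (AB)_{3m} C_{m2}. First compute row 3 of AB.
(AB)_{31} = 4*0 + 3*4 + -4*-2 = 20
(AB)_{32} = 4*4 + 3*3 + -4*-2 = 33
(AB)_{33} = 4*-4 + 3*5 + -4*2 = -9
Now contract with column 2 of C:
(AB)_{31} * C_{12} = 20 * 4 = 80
(AB)_{32} * C_{22} = 33 * -5 = -165
(AB)_{33} * C_{32} = -9 * 2 = -18
(ABC)_{32} = 80 + -165 + -18 = -103

-103


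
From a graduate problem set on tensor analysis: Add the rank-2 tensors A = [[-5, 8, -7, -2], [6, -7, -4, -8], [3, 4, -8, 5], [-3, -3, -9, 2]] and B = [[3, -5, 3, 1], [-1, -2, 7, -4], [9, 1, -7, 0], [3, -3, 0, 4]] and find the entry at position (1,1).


Tensor addition is component-wise: (A + B)_{ij} = A_{ij} + B_{ij}.
A_{11} = -5
B_{11} = 3
(A + B)_{11} = -5 + 3 = -2

-2


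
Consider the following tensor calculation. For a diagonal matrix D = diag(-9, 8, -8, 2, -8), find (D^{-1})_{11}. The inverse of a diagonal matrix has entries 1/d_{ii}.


For a diagonal matrix, the inverse has entries (D^{-1})_{ii} = 1/d_{ii}.
The diagonal entries are: d_{11} = -9, d_{22} = 8, d_{33} = -8, d_{44} = 2, d_{55} = -8
We need (D^{-1})_{11} = 1/d_{11} = 1/-9 = -1/9

-1/9


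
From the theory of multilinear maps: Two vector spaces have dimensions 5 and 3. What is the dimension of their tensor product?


The dimension of a tensor product is the product of dimensions.
dim(V) = 5, dim(W) = 3
dim(V (x) W) = 5 * 3 = 15

15


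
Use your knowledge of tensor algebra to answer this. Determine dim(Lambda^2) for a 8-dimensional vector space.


The dimension of the space of p-forms on an n-dimensional space is C(n, p).
n = 8, p = 2
C(8, 2) = 8! / (2! * 6!) = 28

28


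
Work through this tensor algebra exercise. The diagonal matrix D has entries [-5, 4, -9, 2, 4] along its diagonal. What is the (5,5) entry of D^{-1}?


For a diagonal matrix, the inverse has entries (D^{-1})_{ii} = 1/d_{ii}.
The diagonal entries are: d_{11} = -5, d_{22} = 4, d_{33} = -9, d_{44} = 2, d_{55} = 4
We need (D^{-1})_{55} = 1/d_{55} = 1/4 = 1/4

1/4


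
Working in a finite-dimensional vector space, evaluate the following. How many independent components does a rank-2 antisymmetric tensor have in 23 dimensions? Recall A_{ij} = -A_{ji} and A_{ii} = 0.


An antisymmetric rank-2 tensor satisfies A_{ij} = -A_{ji}, so diagonal entries are zero.
The independent components are the upper-triangular entries: C(n, 2) = n(n-1)/2.
n = 23
C(23, 2) = 23 * 22 / 2 = 506 / 2 = 253

253


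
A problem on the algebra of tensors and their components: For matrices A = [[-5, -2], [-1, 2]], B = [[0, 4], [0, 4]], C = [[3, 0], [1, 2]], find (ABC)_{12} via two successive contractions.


(ABC)_{12} = sum_m (AB)_{1m} C_{m2}. First compute row 1 of AB.
(AB)_{11} = -5*0 + -2*0 = 0
(AB)_{12} = -5*4 + -2*4 = -28
Now contract with column 2 of C:
(AB)_{11} * C_{12} = 0 * 0 = 0
(AB)_{12} * C_{22} = -28 * 2 = -56
(ABC)_{12} = 0 + -56 = -56

-56


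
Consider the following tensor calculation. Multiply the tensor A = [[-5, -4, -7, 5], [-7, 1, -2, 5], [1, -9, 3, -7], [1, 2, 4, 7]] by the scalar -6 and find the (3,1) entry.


Scalar multiplication: (cA)_{ij} = c * A_{ij}.
c = -6
A_{31} = 1
(cA)_{31} = -6 * 1 = -6

-6


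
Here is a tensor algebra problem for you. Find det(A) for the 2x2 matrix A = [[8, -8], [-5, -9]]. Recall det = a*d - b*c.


For a 2x2 matrix [[a, b], [c, d]], det = a*d - b*c.
a = 8, b = -8, c = -5, d = -9
a*d = 8 * -9 = -72
b*c = -8 * -5 = 40
det = -72 - 40 = -112

-112


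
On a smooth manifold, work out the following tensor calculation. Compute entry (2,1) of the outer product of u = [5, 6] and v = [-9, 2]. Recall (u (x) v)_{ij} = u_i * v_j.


The outer product entry T_{ij} = u_i * v_j.
We need i=2, j=1.
u_2 = 6, v_1 = -9
T_{2,1} = 6 * -9 = -54

-54


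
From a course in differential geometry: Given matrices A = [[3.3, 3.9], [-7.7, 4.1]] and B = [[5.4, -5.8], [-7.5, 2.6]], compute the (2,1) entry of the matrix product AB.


(AB)_{ij} = sum_k A_{ik} B_{kj}.
For i=2, j=1:
A_{21} * B_{11} = -7.7 * 5.4 = -41.58
A_{22} * B_{21} = 4.1 * -7.5 = -30.75
Sum = -41.58 + -30.75 = -72.33

-72.33


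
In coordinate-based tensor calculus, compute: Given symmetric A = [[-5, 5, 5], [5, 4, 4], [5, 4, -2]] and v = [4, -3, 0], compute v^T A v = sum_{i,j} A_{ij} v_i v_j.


First compute Av:
(Av)_1 = -5*4 + 5*-3 + 5*0 = -35
(Av)_2 = 5*4 + 4*-3 + 4*0 = 8
(Av)_3 = 5*4 + 4*-3 + -2*0 = 8
Av = [-35, 8, 8]
Then v^T (Av) = 4*-35 + -3*8 + 0*8
= -140 + -24 + 0 = -164

-164


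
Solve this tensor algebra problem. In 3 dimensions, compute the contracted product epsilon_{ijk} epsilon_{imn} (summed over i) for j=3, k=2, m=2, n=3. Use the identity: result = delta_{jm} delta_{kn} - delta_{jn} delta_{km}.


Using the identity: epsilon_{ijk} epsilon_{imn} = delta_{jm} delta_{kn} - delta_{jn} delta_{km}.
delta_{32} = 0
delta_{23} = 0
delta_{33} = 1
delta_{22} = 1
Result = 0 * 0 - 1 * 1 = 0 - 1 = -1

-1


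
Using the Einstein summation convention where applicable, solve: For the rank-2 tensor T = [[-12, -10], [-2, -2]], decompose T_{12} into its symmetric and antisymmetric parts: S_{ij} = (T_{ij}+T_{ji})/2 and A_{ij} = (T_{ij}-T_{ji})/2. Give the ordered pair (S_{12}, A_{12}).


T_{12} = -10
T_{21} = -2
S_{12} = (-10 + -2)/2 = -12/2 = -6
A_{12} = (-10 - -2)/2 = -8/2 = -4
Check: S + A = -6 + -4 = -10 = T_{12}.

(-6, -4)


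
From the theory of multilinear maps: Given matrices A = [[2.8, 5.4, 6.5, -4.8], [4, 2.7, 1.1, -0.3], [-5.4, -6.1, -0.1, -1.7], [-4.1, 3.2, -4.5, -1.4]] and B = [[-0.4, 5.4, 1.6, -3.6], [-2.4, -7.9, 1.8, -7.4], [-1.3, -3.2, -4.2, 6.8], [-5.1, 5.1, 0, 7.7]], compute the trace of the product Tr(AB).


Tr(AB) = sum_i (AB)_{ii} where (AB)_{ii} = sum_k A_{ik} B_{ki}.
(AB)_{11} = 2.8*-0.4 + 5.4*-2.4 + 6.5*-1.3 + -4.8*-5.1 = 1.95
(AB)_{22} = 4*5.4 + 2.7*-7.9 + 1.1*-3.2 + -0.3*5.1 = -4.78
(AB)_{33} = -5.4*1.6 + -6.1*1.8 + -0.1*-4.2 + -1.7*0 = -19.2
(AB)_{44} = -4.1*-3.6 + 3.2*-7.4 + -4.5*6.8 + -1.4*7.7 = -50.3
Tr(AB) = 1.95 + -4.78 + -19.2 + -50.3 = -72.33

-72.33


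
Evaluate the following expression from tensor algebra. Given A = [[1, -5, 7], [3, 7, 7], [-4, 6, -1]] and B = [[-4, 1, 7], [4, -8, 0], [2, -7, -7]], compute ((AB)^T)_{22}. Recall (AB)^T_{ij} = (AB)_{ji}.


(AB)^T_{ij} = (AB)_{ji} = sum_k A_{jk} B_{ki}.
For i=2, j=2 we need (AB)_{22}:
A_{21} * B_{12} = 3 * 1 = 3
A_{22} * B_{22} = 7 * -8 = -56
A_{23} * B_{32} = 7 * -7 = -49
Sum = 3 + -56 + -49 = -102

-102


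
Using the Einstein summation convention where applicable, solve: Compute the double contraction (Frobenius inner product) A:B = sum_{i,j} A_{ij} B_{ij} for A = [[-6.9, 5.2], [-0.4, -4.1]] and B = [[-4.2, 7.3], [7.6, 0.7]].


A:B = sum over all i,j of A_{ij} * B_{ij}.
Row 1: -6.9*-4.2=28.98, 5.2*7.3=37.96 => row sum = 66.94
Row 2: -0.4*7.6=-3.04, -4.1*0.7=-2.87 => row sum = -5.91
Total = 66.94 + -5.91 = 61.03

61.03


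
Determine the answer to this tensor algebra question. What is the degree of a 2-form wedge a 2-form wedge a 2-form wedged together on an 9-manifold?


The degree of a wedge product is the sum of the degrees of the individual forms.
Degrees: 2, 2, 2
Total degree = 2 + 2 + 2 = 6

6


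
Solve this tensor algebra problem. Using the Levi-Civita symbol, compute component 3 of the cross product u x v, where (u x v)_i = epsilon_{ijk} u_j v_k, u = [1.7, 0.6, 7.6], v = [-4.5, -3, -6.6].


(u x v)_3 = sum_{j,k} epsilon_{3jk} u_j v_k. Only permutations of (1,2,3) contribute; the two non-zero terms are:
eps_{312} u_1 v_2 = 1 * 1.7 * -3 = -5.1
eps_{321} u_2 v_1 = -1 * 0.6 * -4.5 = 2.7
(u x v)_3 = -2.4

-2.4


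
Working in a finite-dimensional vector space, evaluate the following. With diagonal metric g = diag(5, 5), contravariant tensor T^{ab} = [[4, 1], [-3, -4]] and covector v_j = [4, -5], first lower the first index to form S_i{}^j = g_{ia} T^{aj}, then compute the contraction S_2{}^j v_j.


Step 1: lower the first index. For a diagonal metric, g_{ia} T^{aj} = g_{ii} T^{ij} (no sum on i).
g_{22} = 5
S_2{}^1 = 5 * T^{21} = 5 * -3 = -15
S_2{}^2 = 5 * T^{22} = 5 * -4 = -20
Step 2: contract S_2{}^j with v_j.
S_2{}^1 * v_1 = -15 * 4 = -60
S_2{}^2 * v_2 = -20 * -5 = 100
Result = -60 + 100 = 40

40


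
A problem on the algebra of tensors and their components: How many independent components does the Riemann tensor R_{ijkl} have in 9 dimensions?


The Riemann tensor in d dimensions has d^2(d^2 - 1)/12 independent components.
d = 9, so d^2 = 81
d^2 - 1 = 80
d^2(d^2 - 1) = 81 * 80 = 6480
Divide by 12: 6480 / 12 = 540

540


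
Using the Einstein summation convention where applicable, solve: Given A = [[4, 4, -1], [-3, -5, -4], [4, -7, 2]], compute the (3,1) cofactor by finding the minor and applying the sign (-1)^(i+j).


To find cofactor C_{31}, delete row 3 and column 1.
The resulting 2x2 submatrix is: [[4, -1], [-5, -4]]
Minor M_{31} = 4*-4 - -1*-5
  = -16 - 5 = -21
Sign = (-1)^(3+1) = (-1)^4 = 1
Cofactor C_{31} = 1 * -21 = -21

-21


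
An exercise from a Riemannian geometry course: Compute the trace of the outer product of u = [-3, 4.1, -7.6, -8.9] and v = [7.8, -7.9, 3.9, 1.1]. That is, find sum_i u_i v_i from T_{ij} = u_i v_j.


The outer product gives T_{ij} = u_i v_j.
The trace (contraction) is Tr(T) = sum_i T_{ii} = sum_i u_i v_i.
Diagonal entries:
T_{11} = u_1 * v_1 = -3 * 7.8 = -23.4
T_{22} = u_2 * v_2 = 4.1 * -7.9 = -32.39
T_{33} = u_3 * v_3 = -7.6 * 3.9 = -29.64
T_{44} = u_4 * v_4 = -8.9 * 1.1 = -9.79
Tr(T) = -23.4 + -32.39 + -29.64 + -9.79 = -95.22

-95.22


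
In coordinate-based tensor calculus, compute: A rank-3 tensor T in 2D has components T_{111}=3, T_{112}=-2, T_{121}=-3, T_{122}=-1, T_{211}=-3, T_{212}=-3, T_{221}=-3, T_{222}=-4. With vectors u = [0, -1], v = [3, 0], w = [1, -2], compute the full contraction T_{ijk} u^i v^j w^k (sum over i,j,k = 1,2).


S = sum over i,j,k of T_{ijk} u_i v_j w_k. Expanding all 8 terms:
T_{111}*u_1*v_1*w_1 = 3*0*3*1 = 0  (running total: 0)
T_{112}*u_1*v_1*w_2 = -2*0*3*-2 = 0  (running total: 0)
T_{121}*u_1*v_2*w_1 = -3*0*0*1 = 0  (running total: 0)
T_{122}*u_1*v_2*w_2 = -1*0*0*-2 = 0  (running total: 0)
T_{211}*u_2*v_1*w_1 = -3*-1*3*1 = 9  (running total: 9)
T_{212}*u_2*v_1*w_2 = -3*-1*3*-2 = -18  (running total: -9)
T_{221}*u_2*v_2*w_1 = -3*-1*0*1 = 0  (running total: -9)
T_{222}*u_2*v_2*w_2 = -4*-1*0*-2 = 0  (running total: -9)
S = -9

-9


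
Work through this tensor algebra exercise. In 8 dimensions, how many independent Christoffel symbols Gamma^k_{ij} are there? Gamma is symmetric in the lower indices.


Christoffel symbols Gamma^k_{ij} are symmetric in i,j, so there are d * d(d+1)/2 independent symbols.
d = 8
d(d+1)/2 = 8 * 9 / 2 = 36
Total = 8 * 36 = 288

288


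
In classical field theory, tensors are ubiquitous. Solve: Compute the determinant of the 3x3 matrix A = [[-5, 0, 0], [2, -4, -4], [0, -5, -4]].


Expanding along the first row, det(A) = a11*M_11 - a12*M_12 + a13*M_13, where M_1j is the (1,j) minor.
Minor M_11 = -4*-4 - -4*-5 = -4
Minor M_12 = 2*-4 - -4*0 = -8
Minor M_13 = 2*-5 - -4*0 = -10
det = -5*(-4) - 0*(-8) + 0*(-10)
    = 20 - 0 + 0
    = 20

20


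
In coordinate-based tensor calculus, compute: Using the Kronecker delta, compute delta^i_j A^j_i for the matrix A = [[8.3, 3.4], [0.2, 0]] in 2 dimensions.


The contraction (trace) of a rank-2 tensor is the sum of its diagonal elements.
Diagonal entries: A[1,1] = 8.3, A[2,2] = 0
Tr(A) = 8.3 + 0 = 8.3

8.3


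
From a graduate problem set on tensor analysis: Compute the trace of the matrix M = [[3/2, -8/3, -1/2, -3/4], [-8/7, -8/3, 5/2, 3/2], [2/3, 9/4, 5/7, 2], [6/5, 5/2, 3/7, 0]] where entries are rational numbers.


The trace is the sum of diagonal entries.
Diagonal: M[1,1] = 3/2, M[2,2] = -8/3, M[3,3] = 5/7, M[4,4] = 0
Tr(M) = 3/2 + -8/3 + 5/7 + 0
Computing step by step:
After adding M[1,1]: 3/2
After adding M[2,2]: -7/6
After adding M[3,3]: -19/42
After adding M[4,4]: -19/42
Tr(M) = -19/42

-19/42


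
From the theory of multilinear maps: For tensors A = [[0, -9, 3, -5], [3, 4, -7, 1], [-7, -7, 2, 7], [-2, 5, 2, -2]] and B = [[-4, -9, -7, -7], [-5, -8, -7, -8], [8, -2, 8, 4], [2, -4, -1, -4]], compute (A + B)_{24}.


Tensor addition is component-wise: (A + B)_{ij} = A_{ij} + B_{ij}.
A_{24} = 1
B_{24} = -8
(A + B)_{24} = 1 + -8 = -7

-7


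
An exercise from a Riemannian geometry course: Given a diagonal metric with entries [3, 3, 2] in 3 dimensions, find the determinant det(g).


For a diagonal metric, the determinant is the product of diagonal entries.
Diagonal entries: 3, 3, 2
det(g) = 3 * 3 * 2 = 18

18


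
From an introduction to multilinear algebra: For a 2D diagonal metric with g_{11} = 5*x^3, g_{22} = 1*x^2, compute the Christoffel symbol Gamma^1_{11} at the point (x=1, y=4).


For a diagonal metric, Gamma^k_{ij} = (1/2) g^{kk} (dg_{ik}/dx_j + dg_{jk}/dx_i - dg_{ij}/dx_k).
The metric is diagonal, so g_{ab} = 0 for a != b.
At the given point: g_{11} = 5, g_{22} = 1
g^{11} = 1/5
dg_{11}/dx_1 = dg_{11}/dx_1 = 15
dg_{11}/dx_1 = dg_{11}/dx_1 = 15
dg_{11}/dx_1 = dg_{11}/dx_1 = 15
Numerator = 15 + 15 - 15 = 15
Gamma^1_{11} = 15 / (2 * 5) = 3/2

3/2


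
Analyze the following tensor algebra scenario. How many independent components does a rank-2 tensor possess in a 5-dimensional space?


The number of components of a rank-r tensor in d dimensions is d^r.
Here d = 5 and r = 2.
5^2 = 25

25


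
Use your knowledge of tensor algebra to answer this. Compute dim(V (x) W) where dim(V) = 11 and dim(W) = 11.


The dimension of a tensor product is the product of dimensions.
dim(V) = 11, dim(W) = 11
dim(V (x) W) = 11 * 11 = 121

121


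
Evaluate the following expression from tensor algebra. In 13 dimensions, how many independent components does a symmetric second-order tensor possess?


A symmetric rank-2 tensor in d dimensions has d(d+1)/2 independent components.
d = 13
d(d+1)/2 = 13 * 14 / 2 = 182 / 2 = 91

91


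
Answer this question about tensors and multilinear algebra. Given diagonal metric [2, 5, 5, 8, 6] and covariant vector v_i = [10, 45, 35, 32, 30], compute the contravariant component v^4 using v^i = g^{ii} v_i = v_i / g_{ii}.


To raise an index with a diagonal metric: v^i = v_i / g_{ii}.
For index 4: v_4 = 32, g_{44} = 8
v^4 = 32 / 8 = 4

4


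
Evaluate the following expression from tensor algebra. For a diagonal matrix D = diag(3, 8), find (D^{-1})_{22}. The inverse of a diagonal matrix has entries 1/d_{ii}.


For a diagonal matrix, the inverse has entries (D^{-1})_{ii} = 1/d_{ii}.
The diagonal entries are: d_{11} = 3, d_{22} = 8
We need (D^{-1})_{22} = 1/d_{22} = 1/8 = 1/8

1/8


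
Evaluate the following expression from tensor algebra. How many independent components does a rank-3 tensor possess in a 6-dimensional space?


The number of components of a rank-r tensor in d dimensions is d^r.
Here d = 6 and r = 3.
6^3 = 216

216


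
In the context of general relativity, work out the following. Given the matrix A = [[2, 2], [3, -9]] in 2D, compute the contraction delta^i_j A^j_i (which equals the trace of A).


The contraction (trace) of a rank-2 tensor is the sum of its diagonal elements.
Diagonal entries: A[1,1] = 2, A[2,2] = -9
Tr(A) = 2 + -9 = -7

-7


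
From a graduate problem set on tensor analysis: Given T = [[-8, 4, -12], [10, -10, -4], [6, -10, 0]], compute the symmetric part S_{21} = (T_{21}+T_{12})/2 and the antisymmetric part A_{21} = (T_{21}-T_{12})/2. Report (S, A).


T_{21} = 10
T_{12} = 4
S_{21} = (10 + 4)/2 = 14/2 = 7
A_{21} = (10 - 4)/2 = 6/2 = 3
Check: S + A = 7 + 3 = 10 = T_{21}.

(7, 3)


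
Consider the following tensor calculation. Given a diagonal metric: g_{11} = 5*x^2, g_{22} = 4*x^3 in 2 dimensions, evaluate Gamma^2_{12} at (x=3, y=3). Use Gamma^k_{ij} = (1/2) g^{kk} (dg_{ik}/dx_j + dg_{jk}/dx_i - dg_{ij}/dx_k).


For a diagonal metric, Gamma^k_{ij} = (1/2) g^{kk} (dg_{ik}/dx_j + dg_{jk}/dx_i - dg_{ij}/dx_k).
The metric is diagonal, so g_{ab} = 0 for a != b.
At the given point: g_{11} = 45, g_{22} = 108
g^{22} = 1/108
dg_{12}/dx_2 = 0 (off-diagonal)
dg_{22}/dx_1 = dg_{22}/dx_1 = 108
dg_{12}/dx_2 = 0 (off-diagonal)
Numerator = 0 + 108 - 0 = 108
Gamma^2_{12} = 108 / (2 * 108) = 1/2

1/2


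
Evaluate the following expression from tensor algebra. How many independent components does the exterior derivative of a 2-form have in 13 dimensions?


The exterior derivative of a p-form is a (p+1)-form.
Its number of independent components is C(n, p+1).
n = 13, p+1 = 3
C(13, 3) = 286

286


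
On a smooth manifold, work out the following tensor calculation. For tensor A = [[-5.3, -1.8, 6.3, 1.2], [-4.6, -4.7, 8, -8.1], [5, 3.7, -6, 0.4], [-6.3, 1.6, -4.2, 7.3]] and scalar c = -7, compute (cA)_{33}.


Scalar multiplication: (cA)_{ij} = c * A_{ij}.
c = -7
A_{33} = -6
(cA)_{33} = -7 * -6 = 42

42


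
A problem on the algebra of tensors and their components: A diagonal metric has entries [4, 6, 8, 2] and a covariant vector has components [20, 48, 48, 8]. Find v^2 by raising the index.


To raise an index with a diagonal metric: v^i = v_i / g_{ii}.
For index 2: v_2 = 48, g_{22} = 6
v^2 = 48 / 6 = 8

8


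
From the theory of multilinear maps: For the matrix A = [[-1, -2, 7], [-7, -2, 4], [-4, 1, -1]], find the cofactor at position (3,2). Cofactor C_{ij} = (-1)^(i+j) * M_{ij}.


To find cofactor C_{32}, delete row 3 and column 2.
The resulting 2x2 submatrix is: [[-1, 7], [-7, 4]]
Minor M_{32} = -1*4 - 7*-7
  = -4 - -49 = 45
Sign = (-1)^(3+2) = (-1)^5 = -1
Cofactor C_{32} = -1 * 45 = -45

-45


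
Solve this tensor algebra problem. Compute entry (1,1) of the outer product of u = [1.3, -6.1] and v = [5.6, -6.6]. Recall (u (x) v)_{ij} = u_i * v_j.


The outer product entry T_{ij} = u_i * v_j.
We need i=1, j=1.
u_1 = 1.3, v_1 = 5.6
T_{1,1} = 1.3 * 5.6 = 7.28

7.28


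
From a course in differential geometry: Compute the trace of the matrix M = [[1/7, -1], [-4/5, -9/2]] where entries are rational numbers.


The trace is the sum of diagonal entries.
Diagonal: M[1,1] = 1/7, M[2,2] = -9/2
Tr(M) = 1/7 + -9/2
Computing step by step:
After adding M[1,1]: 1/7
After adding M[2,2]: -61/14
Tr(M) = -61/14

-61/14


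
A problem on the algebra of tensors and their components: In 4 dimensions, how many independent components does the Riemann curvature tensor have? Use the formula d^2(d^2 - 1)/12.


The Riemann tensor in d dimensions has d^2(d^2 - 1)/12 independent components.
d = 4, so d^2 = 16
d^2 - 1 = 15
d^2(d^2 - 1) = 16 * 15 = 240
Divide by 12: 240 / 12 = 20

20


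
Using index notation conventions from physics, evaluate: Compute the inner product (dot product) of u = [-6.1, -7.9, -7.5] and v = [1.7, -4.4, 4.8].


The inner product u . v = sum of u_i * v_i.
Term-by-term: -6.1 * 1.7, -7.9 * -4.4, -7.5 * 4.8
Products: -10.37, 34.76, -36
Sum = -10.37 + 34.76 + -36 = -11.61

-11.61


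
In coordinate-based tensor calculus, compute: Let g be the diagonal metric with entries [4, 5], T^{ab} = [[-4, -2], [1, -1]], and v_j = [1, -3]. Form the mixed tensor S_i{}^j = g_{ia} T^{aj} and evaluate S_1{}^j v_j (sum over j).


Step 1: lower the first index. For a diagonal metric, g_{ia} T^{aj} = g_{ii} T^{ij} (no sum on i).
g_{11} = 4
S_1{}^1 = 4 * T^{11} = 4 * -4 = -16
S_1{}^2 = 4 * T^{12} = 4 * -2 = -8
Step 2: contract S_1{}^j with v_j.
S_1{}^1 * v_1 = -16 * 1 = -16
S_1{}^2 * v_2 = -8 * -3 = 24
Result = -16 + 24 = 8

8


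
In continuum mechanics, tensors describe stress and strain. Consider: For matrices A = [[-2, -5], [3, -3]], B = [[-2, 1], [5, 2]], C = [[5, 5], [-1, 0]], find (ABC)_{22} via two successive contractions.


(ABC)_{22} = sum_m (AB)_{2m} C_{m2}. First compute row 2 of AB.
(AB)_{21} = 3*-2 + -3*5 = -21
(AB)_{22} = 3*1 + -3*2 = -3
Now contract with column 2 of C:
(AB)_{21} * C_{12} = -21 * 5 = -105
(AB)_{22} * C_{22} = -3 * 0 = 0
(ABC)_{22} = -105 + 0 = -105

-105


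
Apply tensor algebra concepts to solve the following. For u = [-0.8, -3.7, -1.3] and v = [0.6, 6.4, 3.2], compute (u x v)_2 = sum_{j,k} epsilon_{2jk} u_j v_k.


(u x v)_2 = sum_{j,k} epsilon_{2jk} u_j v_k. Only permutations of (1,2,3) contribute; the two non-zero terms are:
eps_{213} u_1 v_3 = -1 * -0.8 * 3.2 = 2.56
eps_{231} u_3 v_1 = 1 * -1.3 * 0.6 = -0.78
(u x v)_2 = 1.78

1.78


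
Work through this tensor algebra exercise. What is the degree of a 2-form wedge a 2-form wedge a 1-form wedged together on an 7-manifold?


The degree of a wedge product is the sum of the degrees of the individual forms.
Degrees: 2, 2, 1
Total degree = 2 + 2 + 1 = 5

5


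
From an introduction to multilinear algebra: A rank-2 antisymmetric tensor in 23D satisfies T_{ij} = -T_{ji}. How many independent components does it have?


An antisymmetric rank-2 tensor satisfies A_{ij} = -A_{ji}, so diagonal entries are zero.
The independent components are the upper-triangular entries: C(n, 2) = n(n-1)/2.
n = 23
C(23, 2) = 23 * 22 / 2 = 506 / 2 = 253

253


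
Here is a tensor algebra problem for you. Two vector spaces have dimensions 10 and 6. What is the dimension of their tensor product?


The dimension of a tensor product is the product of dimensions.
dim(V) = 10, dim(W) = 6
dim(V (x) W) = 10 * 6 = 60

60


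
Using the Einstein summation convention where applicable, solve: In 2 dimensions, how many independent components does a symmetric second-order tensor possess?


A symmetric rank-2 tensor in d dimensions has d(d+1)/2 independent components.
d = 2
d(d+1)/2 = 2 * 3 / 2 = 6 / 2 = 3

3


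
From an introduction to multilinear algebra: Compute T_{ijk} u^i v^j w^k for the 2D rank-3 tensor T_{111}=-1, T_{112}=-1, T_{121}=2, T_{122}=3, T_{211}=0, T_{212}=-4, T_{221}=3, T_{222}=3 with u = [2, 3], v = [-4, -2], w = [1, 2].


S = sum over i,j,k of T_{ijk} u_i v_j w_k. Expanding all 8 terms:
T_{111}*u_1*v_1*w_1 = -1*2*-4*1 = 8  (running total: 8)
T_{112}*u_1*v_1*w_2 = -1*2*-4*2 = 16  (running total: 24)
T_{121}*u_1*v_2*w_1 = 2*2*-2*1 = -8  (running total: 16)
T_{122}*u_1*v_2*w_2 = 3*2*-2*2 = -24  (running total: -8)
T_{211}*u_2*v_1*w_1 = 0*3*-4*1 = 0  (running total: -8)
T_{212}*u_2*v_1*w_2 = -4*3*-4*2 = 96  (running total: 88)
T_{221}*u_2*v_2*w_1 = 3*3*-2*1 = -18  (running total: 70)
T_{222}*u_2*v_2*w_2 = 3*3*-2*2 = -36  (running total: 34)
S = 34

34


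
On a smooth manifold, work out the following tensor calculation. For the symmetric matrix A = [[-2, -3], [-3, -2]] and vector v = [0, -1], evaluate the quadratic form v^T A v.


First compute Av:
(Av)_1 = -2*0 + -3*-1 = 3
(Av)_2 = -3*0 + -2*-1 = 2
Av = [3, 2]
Then v^T (Av) = 0*3 + -1*2
= 0 + -2 = -2

-2


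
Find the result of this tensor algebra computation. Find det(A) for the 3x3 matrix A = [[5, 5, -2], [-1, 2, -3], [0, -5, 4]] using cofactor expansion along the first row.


Expanding along the first row, det(A) = a11*M_11 - a12*M_12 + a13*M_13, where M_1j is the (1,j) minor.
Minor M_11 = 2*4 - -3*-5 = -7
Minor M_12 = -1*4 - -3*0 = -4
Minor M_13 = -1*-5 - 2*0 = 5
det = 5*(-7) - 5*(-4) + -2*(5)
    = -35 - -20 + -10
    = -25

-25


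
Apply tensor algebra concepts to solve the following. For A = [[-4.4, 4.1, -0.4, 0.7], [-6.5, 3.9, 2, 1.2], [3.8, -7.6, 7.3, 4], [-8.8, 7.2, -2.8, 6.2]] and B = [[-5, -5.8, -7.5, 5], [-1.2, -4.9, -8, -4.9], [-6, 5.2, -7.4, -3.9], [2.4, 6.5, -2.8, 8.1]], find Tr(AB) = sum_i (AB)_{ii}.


Tr(AB) = sum_i (AB)_{ii} where (AB)_{ii} = sum_k A_{ik} B_{ki}.
(AB)_{11} = -4.4*-5 + 4.1*-1.2 + -0.4*-6 + 0.7*2.4 = 21.16
(AB)_{22} = -6.5*-5.8 + 3.9*-4.9 + 2*5.2 + 1.2*6.5 = 36.79
(AB)_{33} = 3.8*-7.5 + -7.6*-8 + 7.3*-7.4 + 4*-2.8 = -32.92
(AB)_{44} = -8.8*5 + 7.2*-4.9 + -2.8*-3.9 + 6.2*8.1 = -18.14
Tr(AB) = 21.16 + 36.79 + -32.92 + -18.14 = 6.89

6.89


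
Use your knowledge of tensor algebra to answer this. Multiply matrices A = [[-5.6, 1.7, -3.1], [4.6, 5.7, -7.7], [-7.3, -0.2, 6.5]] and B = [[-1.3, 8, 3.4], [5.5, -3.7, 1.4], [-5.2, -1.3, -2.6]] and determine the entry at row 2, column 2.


(AB)_{ij} = sum_k A_{ik} B_{kj}.
For i=2, j=2:
A_{21} * B_{12} = 4.6 * 8 = 36.8
A_{22} * B_{22} = 5.7 * -3.7 = -21.09
A_{23} * B_{32} = -7.7 * -1.3 = 10.01
Sum = 36.8 + -21.09 + 10.01 = 25.72

25.72


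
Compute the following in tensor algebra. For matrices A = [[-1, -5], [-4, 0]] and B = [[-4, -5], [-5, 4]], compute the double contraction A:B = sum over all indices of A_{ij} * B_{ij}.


A:B = sum over all i,j of A_{ij} * B_{ij}.
Row 1: -1*-4=4, -5*-5=25 => row sum = 29
Row 2: -4*-5=20, 0*4=0 => row sum = 20
Total = 29 + 20 = 49

49


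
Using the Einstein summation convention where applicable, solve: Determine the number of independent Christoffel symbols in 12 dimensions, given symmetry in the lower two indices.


Christoffel symbols Gamma^k_{ij} are symmetric in i,j, so there are d * d(d+1)/2 independent symbols.
d = 12
d(d+1)/2 = 12 * 13 / 2 = 78
Total = 12 * 78 = 936

936


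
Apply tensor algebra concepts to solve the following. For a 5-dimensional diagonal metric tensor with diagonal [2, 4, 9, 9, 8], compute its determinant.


For a diagonal metric, the determinant is the product of diagonal entries.
Diagonal entries: 2, 4, 9, 9, 8
det(g) = 2 * 4 * 9 * 9 * 8 = 5184

5184


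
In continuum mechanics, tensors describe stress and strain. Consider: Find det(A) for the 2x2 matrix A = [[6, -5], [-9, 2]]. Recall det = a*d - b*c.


For a 2x2 matrix [[a, b], [c, d]], det = a*d - b*c.
a = 6, b = -5, c = -9, d = 2
a*d = 6 * 2 = 12
b*c = -5 * -9 = 45
det = 12 - 45 = -33

-33


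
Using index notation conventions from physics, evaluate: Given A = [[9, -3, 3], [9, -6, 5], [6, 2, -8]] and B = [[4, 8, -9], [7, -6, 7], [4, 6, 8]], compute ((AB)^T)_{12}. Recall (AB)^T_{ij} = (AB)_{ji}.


(AB)^T_{ij} = (AB)_{ji} = sum_k A_{jk} B_{ki}.
For i=1, j=2 we need (AB)_{21}:
A_{21} * B_{11} = 9 * 4 = 36
A_{22} * B_{21} = -6 * 7 = -42
A_{23} * B_{31} = 5 * 4 = 20
Sum = 36 + -42 + 20 = 14

14


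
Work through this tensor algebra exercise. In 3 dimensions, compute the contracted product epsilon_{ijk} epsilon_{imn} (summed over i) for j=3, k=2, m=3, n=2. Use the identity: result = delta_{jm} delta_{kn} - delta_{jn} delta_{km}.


Using the identity: epsilon_{ijk} epsilon_{imn} = delta_{jm} delta_{kn} - delta_{jn} delta_{km}.
delta_{33} = 1
delta_{22} = 1
delta_{32} = 0
delta_{23} = 0
Result = 1 * 1 - 0 * 0 = 1 - 0 = 1

1


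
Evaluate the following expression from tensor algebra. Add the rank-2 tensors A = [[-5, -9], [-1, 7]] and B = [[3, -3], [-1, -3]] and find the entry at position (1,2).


Tensor addition is component-wise: (A + B)_{ij} = A_{ij} + B_{ij}.
A_{12} = -9
B_{12} = -3
(A + B)_{12} = -9 + -3 = -12

-12


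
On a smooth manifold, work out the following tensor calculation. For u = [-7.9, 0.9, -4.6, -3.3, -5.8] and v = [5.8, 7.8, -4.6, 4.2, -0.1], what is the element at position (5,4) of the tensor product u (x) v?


The outer product entry T_{ij} = u_i * v_j.
We need i=5, j=4.
u_5 = -5.8, v_4 = 4.2
T_{5,4} = -5.8 * 4.2 = -24.36

-24.36


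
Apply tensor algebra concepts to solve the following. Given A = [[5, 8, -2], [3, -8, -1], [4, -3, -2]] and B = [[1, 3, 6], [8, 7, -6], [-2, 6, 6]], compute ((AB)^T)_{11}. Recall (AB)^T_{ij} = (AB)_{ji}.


(AB)^T_{ij} = (AB)_{ji} = sum_k A_{jk} B_{ki}.
For i=1, j=1 we need (AB)_{11}:
A_{11} * B_{11} = 5 * 1 = 5
A_{12} * B_{21} = 8 * 8 = 64
A_{13} * B_{31} = -2 * -2 = 4
Sum = 5 + 64 + 4 = 73

73


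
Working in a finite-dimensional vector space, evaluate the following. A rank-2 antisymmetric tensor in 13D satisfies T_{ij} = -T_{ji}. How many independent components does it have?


An antisymmetric rank-2 tensor satisfies A_{ij} = -A_{ji}, so diagonal entries are zero.
The independent components are the upper-triangular entries: C(n, 2) = n(n-1)/2.
n = 13
C(13, 2) = 13 * 12 / 2 = 156 / 2 = 78

78


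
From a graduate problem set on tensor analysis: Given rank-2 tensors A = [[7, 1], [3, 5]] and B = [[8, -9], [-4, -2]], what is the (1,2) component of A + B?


Tensor addition is component-wise: (A + B)_{ij} = A_{ij} + B_{ij}.
A_{12} = 1
B_{12} = -9
(A + B)_{12} = 1 + -9 = -8

-8


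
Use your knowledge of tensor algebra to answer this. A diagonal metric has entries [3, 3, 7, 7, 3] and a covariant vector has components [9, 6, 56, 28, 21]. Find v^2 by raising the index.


To raise an index with a diagonal metric: v^i = v_i / g_{ii}.
For index 2: v_2 = 6, g_{22} = 3
v^2 = 6 / 3 = 2

2


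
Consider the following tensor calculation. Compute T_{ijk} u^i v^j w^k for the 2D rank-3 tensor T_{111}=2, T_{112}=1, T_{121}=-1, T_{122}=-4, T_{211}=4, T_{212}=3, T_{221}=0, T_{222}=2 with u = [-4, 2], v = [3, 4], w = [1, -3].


S = sum over i,j,k of T_{ijk} u_i v_j w_k. Expanding all 8 terms:
T_{111}*u_1*v_1*w_1 = 2*-4*3*1 = -24  (running total: -24)
T_{112}*u_1*v_1*w_2 = 1*-4*3*-3 = 36  (running total: 12)
T_{121}*u_1*v_2*w_1 = -1*-4*4*1 = 16  (running total: 28)
T_{122}*u_1*v_2*w_2 = -4*-4*4*-3 = -192  (running total: -164)
T_{211}*u_2*v_1*w_1 = 4*2*3*1 = 24  (running total: -140)
T_{212}*u_2*v_1*w_2 = 3*2*3*-3 = -54  (running total: -194)
T_{221}*u_2*v_2*w_1 = 0*2*4*1 = 0  (running total: -194)
T_{222}*u_2*v_2*w_2 = 2*2*4*-3 = -48  (running total: -242)
S = -242

-242


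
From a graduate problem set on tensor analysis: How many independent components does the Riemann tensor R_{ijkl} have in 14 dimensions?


The Riemann tensor in d dimensions has d^2(d^2 - 1)/12 independent components.
d = 14, so d^2 = 196
d^2 - 1 = 195
d^2(d^2 - 1) = 196 * 195 = 38220
Divide by 12: 38220 / 12 = 3185

3185


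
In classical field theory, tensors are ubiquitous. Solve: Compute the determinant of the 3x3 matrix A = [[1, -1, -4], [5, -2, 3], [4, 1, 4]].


Expanding along the first row, det(A) = a11*M_11 - a12*M_12 + a13*M_13, where M_1j is the (1,j) minor.
Minor M_11 = -2*4 - 3*1 = -11
Minor M_12 = 5*4 - 3*4 = 8
Minor M_13 = 5*1 - -2*4 = 13
det = 1*(-11) - -1*(8) + -4*(13)
    = -11 - -8 + -52
    = -55

-55


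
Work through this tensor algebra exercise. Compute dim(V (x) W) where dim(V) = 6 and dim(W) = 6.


The dimension of a tensor product is the product of dimensions.
dim(V) = 6, dim(W) = 6
dim(V (x) W) = 6 * 6 = 36

36


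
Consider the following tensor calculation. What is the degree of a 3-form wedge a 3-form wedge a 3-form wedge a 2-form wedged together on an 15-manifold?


The degree of a wedge product is the sum of the degrees of the individual forms.
Degrees: 3, 3, 3, 2
Total degree = 3 + 3 + 3 + 2 = 11

11


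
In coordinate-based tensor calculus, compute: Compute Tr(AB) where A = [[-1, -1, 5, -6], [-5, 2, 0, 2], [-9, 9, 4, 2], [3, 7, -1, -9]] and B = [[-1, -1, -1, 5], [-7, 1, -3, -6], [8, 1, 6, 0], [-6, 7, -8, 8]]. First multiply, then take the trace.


Tr(AB) = sum_i (AB)_{ii} where (AB)_{ii} = sum_k A_{ik} B_{ki}.
(AB)_{11} = -1*-1 + -1*-7 + 5*8 + -6*-6 = 84
(AB)_{22} = -5*-1 + 2*1 + 0*1 + 2*7 = 21
(AB)_{33} = -9*-1 + 9*-3 + 4*6 + 2*-8 = -10
(AB)_{44} = 3*5 + 7*-6 + -1*0 + -9*8 = -99
Tr(AB) = 84 + 21 + -10 + -99 = -4

-4


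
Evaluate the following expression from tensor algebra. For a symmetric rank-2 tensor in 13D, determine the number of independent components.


A symmetric rank-2 tensor in d dimensions has d(d+1)/2 independent components.
d = 13
d(d+1)/2 = 13 * 14 / 2 = 182 / 2 = 91

91


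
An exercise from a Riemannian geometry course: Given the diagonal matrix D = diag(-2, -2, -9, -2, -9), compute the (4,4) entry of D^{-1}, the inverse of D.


For a diagonal matrix, the inverse has entries (D^{-1})_{ii} = 1/d_{ii}.
The diagonal entries are: d_{11} = -2, d_{22} = -2, d_{33} = -9, d_{44} = -2, d_{55} = -9
We need (D^{-1})_{44} = 1/d_{44} = 1/-2 = -1/2

-1/2


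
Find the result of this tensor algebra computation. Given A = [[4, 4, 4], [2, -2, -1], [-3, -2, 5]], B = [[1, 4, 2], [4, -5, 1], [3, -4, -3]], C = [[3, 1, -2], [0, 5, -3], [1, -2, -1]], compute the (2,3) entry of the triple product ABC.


(ABC)_{23} = sum_m (AB)_{2m} C_{m3}. First compute row 2 of AB.
(AB)_{21} = 2*1 + -2*4 + -1*3 = -9
(AB)_{22} = 2*4 + -2*-5 + -1*-4 = 22
(AB)_{23} = 2*2 + -2*1 + -1*-3 = 5
Now contract with column 3 of C:
(AB)_{21} * C_{13} = -9 * -2 = 18
(AB)_{22} * C_{23} = 22 * -3 = -66
(AB)_{23} * C_{33} = 5 * -1 = -5
(ABC)_{23} = 18 + -66 + -5 = -53

-53


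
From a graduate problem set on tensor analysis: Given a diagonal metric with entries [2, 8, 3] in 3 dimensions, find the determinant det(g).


For a diagonal metric, the determinant is the product of diagonal entries.
Diagonal entries: 2, 8, 3
det(g) = 2 * 8 * 3 = 48

48
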